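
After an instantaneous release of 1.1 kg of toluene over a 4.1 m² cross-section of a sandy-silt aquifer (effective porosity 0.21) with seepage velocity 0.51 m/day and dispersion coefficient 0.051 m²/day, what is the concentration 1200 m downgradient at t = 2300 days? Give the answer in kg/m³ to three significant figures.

0.00704 kg/m³

For an instantaneous plane source, C(x,t) = M/(n_e·A·√(4πDt)) · exp(−(x−vt)²/(4Dt)), with n_e·A the pore (flow) area.
Plume center vt = 0.51 × 2300 = 1173 m, so the well at 1200 m is 27 m downgradient of the peak.
√(4πDt) = 38.39 m, giving peak height M/(n_e·A·√(4πDt)) = 1.1/(0.21 × 4.1 × 38.39) = 0.03328 kg/m³.
(x−vt)²/(4Dt) = (27)²/(4 × 0.051 × 2300) = 1.554; exp(−1.554) = 0.2114.
C = 0.03328 × 0.2114 = 0.00704 kg/m³.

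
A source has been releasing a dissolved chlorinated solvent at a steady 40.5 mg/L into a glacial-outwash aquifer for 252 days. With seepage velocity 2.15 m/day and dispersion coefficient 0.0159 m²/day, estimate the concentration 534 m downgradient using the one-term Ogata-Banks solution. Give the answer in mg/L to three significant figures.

For a continuous step input, C/C₀ ≈ ½·erfc((x−vt)/(2√(Dt))).
vt = 2.15 × 252 = 541.8 m and 2√(Dt) = 2√(0.0159 × 252) = 4.003 m.
Argument (x−vt)/(2√(Dt)) = (534 − 541.8)/4.003 = -1.949; ½·erfc(-1.949) = 0.9971.
C = 40.5 × 0.9971 = 40.4 mg/L.

40.4 mg/L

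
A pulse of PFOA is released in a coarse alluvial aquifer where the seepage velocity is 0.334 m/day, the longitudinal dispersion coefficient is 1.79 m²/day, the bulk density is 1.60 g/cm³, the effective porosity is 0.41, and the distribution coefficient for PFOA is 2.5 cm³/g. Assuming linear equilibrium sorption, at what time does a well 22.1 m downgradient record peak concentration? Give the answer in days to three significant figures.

560 days

Retardation factor R = 1 + ρ_b·K_d/n = 1 + 1.60 × 2.5/0.41 = 10.76.
Sorption retards both mechanisms: v_R = v/R = 0.03104 m/day, D_R = D/R = 0.1664 m²/day.
Peak time from v_R²t² + 2D_R t − x² = 0: t = (√(D_R² + v_R²x²) − D_R)/v_R².
√(D_R² + v_R²x²) = √(0.1664² + 0.03104² × 22.1²) = 0.7059; v_R² = 0.0009635.
t = (0.7059 − 0.1664)/0.0009635 = 560 days.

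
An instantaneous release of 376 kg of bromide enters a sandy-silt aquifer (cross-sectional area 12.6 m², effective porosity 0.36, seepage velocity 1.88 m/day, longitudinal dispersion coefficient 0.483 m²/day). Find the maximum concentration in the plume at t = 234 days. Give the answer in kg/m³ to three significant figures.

2.20 kg/m³

The peak of an instantaneous 1D plume sits at x = vt; there the Gaussian factor is 1 and C_max = M/(n_e·A·√(4πDt)), where n_e·A is the pore area the mass is dissolved in.
√(4πDt) = √(4π × 0.483 × 234) = 37.69 m, so C_max = 376/(0.36 × 12.6 × 37.69) = 2.20 kg/m³.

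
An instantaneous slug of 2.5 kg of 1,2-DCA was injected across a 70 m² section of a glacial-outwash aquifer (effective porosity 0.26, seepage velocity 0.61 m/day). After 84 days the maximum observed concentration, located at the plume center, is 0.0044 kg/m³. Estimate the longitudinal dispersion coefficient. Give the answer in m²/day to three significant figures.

0.923 m²/day

At the plume center C_max = M/(n_e·A·√(4πDt)), so D = M²/(4πt·(n_e·A·C_max)²).
n_e·A·C_max = 0.26 × 70 × 0.0044 = 0.08008 kg/m.
D = 2.5²/(4π × 84 × 0.08008²) = 0.923 m²/day.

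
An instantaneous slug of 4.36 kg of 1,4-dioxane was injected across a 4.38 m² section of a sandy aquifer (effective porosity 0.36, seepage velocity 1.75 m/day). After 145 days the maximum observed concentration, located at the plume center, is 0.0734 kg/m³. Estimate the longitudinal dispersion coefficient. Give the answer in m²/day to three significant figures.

At the plume center C_max = M/(n_e·A·√(4πDt)), so D = M²/(4πt·(n_e·A·C_max)²).
n_e·A·C_max = 0.36 × 4.38 × 0.0734 = 0.1157 kg/m.
D = 4.36²/(4π × 145 × 0.1157²) = 0.779 m²/day.

0.779 m²/day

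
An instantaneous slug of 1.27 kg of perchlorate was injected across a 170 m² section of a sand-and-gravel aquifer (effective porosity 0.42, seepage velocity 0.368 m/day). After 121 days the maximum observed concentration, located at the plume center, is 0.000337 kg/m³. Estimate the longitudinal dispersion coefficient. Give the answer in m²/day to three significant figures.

1.83 m²/day

At the plume center C_max = M/(n_e·A·√(4πDt)), so D = M²/(4πt·(n_e·A·C_max)²).
n_e·A·C_max = 0.42 × 170 × 0.000337 = 0.02406 kg/m.
D = 1.27²/(4π × 121 × 0.02406²) = 1.83 m²/day.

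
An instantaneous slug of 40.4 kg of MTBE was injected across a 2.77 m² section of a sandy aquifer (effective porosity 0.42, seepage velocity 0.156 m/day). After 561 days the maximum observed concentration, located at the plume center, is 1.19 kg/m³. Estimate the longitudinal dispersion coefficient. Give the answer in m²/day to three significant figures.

0.121 m²/day

At the plume center C_max = M/(n_e·A·√(4πDt)), so D = M²/(4πt·(n_e·A·C_max)²).
n_e·A·C_max = 0.42 × 2.77 × 1.19 = 1.384 kg/m.
D = 40.4²/(4π × 561 × 1.384²) = 0.121 m²/day.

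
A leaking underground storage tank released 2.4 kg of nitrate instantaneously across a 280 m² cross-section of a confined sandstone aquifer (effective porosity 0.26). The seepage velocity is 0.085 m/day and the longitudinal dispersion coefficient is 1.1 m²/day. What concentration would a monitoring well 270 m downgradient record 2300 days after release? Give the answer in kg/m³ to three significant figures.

For an instantaneous plane source, C(x,t) = M/(n_e·A·√(4πDt)) · exp(−(x−vt)²/(4Dt)), with n_e·A the pore (flow) area.
Plume center vt = 0.085 × 2300 = 195.5 m, so the well at 270 m is 74.5 m downgradient of the peak.
√(4πDt) = 178.3 m, giving peak height M/(n_e·A·√(4πDt)) = 2.4/(0.26 × 280 × 178.3) = 0.0001849 kg/m³.
(x−vt)²/(4Dt) = (74.5)²/(4 × 1.1 × 2300) = 0.5484; exp(−0.5484) = 0.5779.
C = 0.0001849 × 0.5779 = 0.000107 kg/m³.

0.000107 kg/m³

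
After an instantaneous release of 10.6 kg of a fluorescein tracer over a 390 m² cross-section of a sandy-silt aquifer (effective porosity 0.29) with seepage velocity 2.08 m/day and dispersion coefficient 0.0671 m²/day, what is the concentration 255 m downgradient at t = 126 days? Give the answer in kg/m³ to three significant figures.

0.00207 kg/m³

For an instantaneous plane source, C(x,t) = M/(n_e·A·√(4πDt)) · exp(−(x−vt)²/(4Dt)), with n_e·A the pore (flow) area.
Plume center vt = 2.08 × 126 = 262.08 m, so the well at 255 m is 7.08 m upgradient of the peak.
√(4πDt) = 10.31 m, giving peak height M/(n_e·A·√(4πDt)) = 10.6/(0.29 × 390 × 10.31) = 0.009090 kg/m³.
(x−vt)²/(4Dt) = (-7.08)²/(4 × 0.0671 × 126) = 1.482; exp(−1.482) = 0.2272.
C = 0.009090 × 0.2272 = 0.00207 kg/m³.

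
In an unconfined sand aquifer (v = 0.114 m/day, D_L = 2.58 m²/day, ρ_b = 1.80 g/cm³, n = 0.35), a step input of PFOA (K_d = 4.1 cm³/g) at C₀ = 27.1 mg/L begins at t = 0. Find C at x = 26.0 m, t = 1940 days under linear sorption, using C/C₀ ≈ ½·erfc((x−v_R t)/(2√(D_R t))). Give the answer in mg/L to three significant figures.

Retardation factor R = 1 + ρ_b·K_d/n = 1 + 1.80 × 4.1/0.35 = 22.09.
Sorption retards both mechanisms: v_R = v/R = 0.005161 m/day, D_R = D/R = 0.1168 m²/day.
v_R·t = 0.005161 × 1940 = 10.01234 m; 2√(D_R t) = 30.11 m; argument = (26.0 − 10.01234)/30.11 = 0.5310.
C = C₀ × ½·erfc(0.5310) = 27.1 × 0.2263 = 6.13 mg/L.

6.13 mg/L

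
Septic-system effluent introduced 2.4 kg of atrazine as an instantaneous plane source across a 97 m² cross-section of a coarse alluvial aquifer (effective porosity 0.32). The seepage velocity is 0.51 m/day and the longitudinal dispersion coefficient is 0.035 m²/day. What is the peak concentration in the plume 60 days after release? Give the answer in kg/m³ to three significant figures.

0.0151 kg/m³

The peak of an instantaneous 1D plume sits at x = vt; there the Gaussian factor is 1 and C_max = M/(n_e·A·√(4πDt)), where n_e·A is the pore area the mass is dissolved in.
√(4πDt) = √(4π × 0.035 × 60) = 5.137 m, so C_max = 2.4/(0.32 × 97 × 5.137) = 0.0151 kg/m³.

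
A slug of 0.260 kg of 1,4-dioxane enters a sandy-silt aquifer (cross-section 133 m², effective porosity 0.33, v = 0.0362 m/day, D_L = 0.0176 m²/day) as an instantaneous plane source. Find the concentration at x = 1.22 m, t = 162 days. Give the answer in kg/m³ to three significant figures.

For an instantaneous plane source, C(x,t) = M/(n_e·A·√(4πDt)) · exp(−(x−vt)²/(4Dt)), with n_e·A the pore (flow) area.
Plume center vt = 0.0362 × 162 = 5.8644 m, so the well at 1.22 m is 4.6444 m upgradient of the peak.
√(4πDt) = 5.986 m, giving peak height M/(n_e·A·√(4πDt)) = 0.260/(0.33 × 133 × 5.986) = 0.0009896 kg/m³.
(x−vt)²/(4Dt) = (-4.6444)²/(4 × 0.0176 × 162) = 1.891; exp(−1.891) = 0.1509.
C = 0.0009896 × 0.1509 = 0.000149 kg/m³.

0.000149 kg/m³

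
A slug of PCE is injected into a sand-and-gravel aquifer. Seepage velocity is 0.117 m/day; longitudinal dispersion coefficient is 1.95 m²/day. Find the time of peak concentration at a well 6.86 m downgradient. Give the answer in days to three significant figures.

For the 1D instantaneous-source solution, setting ∂C/∂t = 0 at fixed x gives v²t² + 2Dt − x² = 0, so t = (√(D² + v²x²) − D)/v².
√(D² + v²x²) = √(1.95² + 0.117² × 6.86²) = 2.109; v² = 0.013689.
t = (2.109 − 1.95)/0.013689 = 11.6 days (vs. the pure-advection estimate x/v = 58.6 d).

11.6 days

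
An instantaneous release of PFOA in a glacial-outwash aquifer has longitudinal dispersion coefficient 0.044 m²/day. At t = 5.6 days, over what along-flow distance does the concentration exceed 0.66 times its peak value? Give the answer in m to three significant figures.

1.28 m

The plume is Gaussian with σ = √(2Dt) = √(2 × 0.044 × 5.6) = 0.7020 m.
C/C_peak = exp(−Δx²/(2σ²)) = 0.66 ⇒ Δx = σ·√(−2 ln 0.66) = 0.7020 × 0.9116 = 0.6399 m.
Width = 2Δx = 1.28 m.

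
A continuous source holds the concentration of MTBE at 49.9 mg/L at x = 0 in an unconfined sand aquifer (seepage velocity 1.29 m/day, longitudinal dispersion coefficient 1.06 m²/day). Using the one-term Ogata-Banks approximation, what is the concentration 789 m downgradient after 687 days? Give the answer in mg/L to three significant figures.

For a continuous step input, C/C₀ ≈ ½·erfc((x−vt)/(2√(Dt))).
vt = 1.29 × 687 = 886.23 m and 2√(Dt) = 2√(1.06 × 687) = 53.97 m.
Argument (x−vt)/(2√(Dt)) = (789 − 886.23)/53.97 = -1.802; ½·erfc(-1.802) = 0.9946.
C = 49.9 × 0.9946 = 49.6 mg/L.

49.6 mg/L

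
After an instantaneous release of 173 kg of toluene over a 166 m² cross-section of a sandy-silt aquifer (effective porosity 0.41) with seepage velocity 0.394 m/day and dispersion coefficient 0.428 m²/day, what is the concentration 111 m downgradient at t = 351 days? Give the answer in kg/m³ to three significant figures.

For an instantaneous plane source, C(x,t) = M/(n_e·A·√(4πDt)) · exp(−(x−vt)²/(4Dt)), with n_e·A the pore (flow) area.
Plume center vt = 0.394 × 351 = 138.294 m, so the well at 111 m is 27.294 m upgradient of the peak.
√(4πDt) = 43.45 m, giving peak height M/(n_e·A·√(4πDt)) = 173/(0.41 × 166 × 43.45) = 0.05850 kg/m³.
(x−vt)²/(4Dt) = (-27.294)²/(4 × 0.428 × 351) = 1.240; exp(−1.240) = 0.2894.
C = 0.05850 × 0.2894 = 0.0169 kg/m³.

0.0169 kg/m³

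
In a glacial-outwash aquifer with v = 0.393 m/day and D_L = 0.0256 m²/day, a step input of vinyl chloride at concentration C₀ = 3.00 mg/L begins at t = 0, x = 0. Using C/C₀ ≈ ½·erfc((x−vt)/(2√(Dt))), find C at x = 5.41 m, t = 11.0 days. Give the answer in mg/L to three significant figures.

For a continuous step input, C/C₀ ≈ ½·erfc((x−vt)/(2√(Dt))).
vt = 0.393 × 11.0 = 4.323 m and 2√(Dt) = 2√(0.0256 × 11.0) = 1.061 m.
Argument (x−vt)/(2√(Dt)) = (5.41 − 4.323)/1.061 = 1.025; ½·erfc(1.025) = 0.07359.
C = 3.00 × 0.07359 = 0.221 mg/L.

0.221 mg/L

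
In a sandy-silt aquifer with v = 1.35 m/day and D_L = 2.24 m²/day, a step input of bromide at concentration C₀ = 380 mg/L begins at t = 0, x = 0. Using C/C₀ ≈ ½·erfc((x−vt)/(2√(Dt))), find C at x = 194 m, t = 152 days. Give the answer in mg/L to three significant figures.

253 mg/L

For a continuous step input, C/C₀ ≈ ½·erfc((x−vt)/(2√(Dt))).
vt = 1.35 × 152 = 205.2 m and 2√(Dt) = 2√(2.24 × 152) = 36.90 m.
Argument (x−vt)/(2√(Dt)) = (194 − 205.2)/36.90 = -0.3035; ½·erfc(-0.3035) = 0.6661.
C = 380 × 0.6661 = 253 mg/L.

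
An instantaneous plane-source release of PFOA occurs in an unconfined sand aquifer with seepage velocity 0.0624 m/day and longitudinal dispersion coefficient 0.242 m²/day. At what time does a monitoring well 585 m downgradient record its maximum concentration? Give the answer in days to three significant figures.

9310 days

For the 1D instantaneous-source solution, setting ∂C/∂t = 0 at fixed x gives v²t² + 2Dt − x² = 0, so t = (√(D² + v²x²) − D)/v².
√(D² + v²x²) = √(0.242² + 0.0624² × 585²) = 36.50; v² = 0.00389376.
t = (36.50 − 0.242)/0.00389376 = 9310 days (vs. the pure-advection estimate x/v = 9380 d).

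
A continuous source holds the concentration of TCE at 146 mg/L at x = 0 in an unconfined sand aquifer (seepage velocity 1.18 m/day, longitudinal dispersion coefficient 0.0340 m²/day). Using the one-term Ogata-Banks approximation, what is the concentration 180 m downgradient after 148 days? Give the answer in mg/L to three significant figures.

6.65 mg/L

For a continuous step input, C/C₀ ≈ ½·erfc((x−vt)/(2√(Dt))).
vt = 1.18 × 148 = 174.64 m and 2√(Dt) = 2√(0.0340 × 148) = 4.486 m.
Argument (x−vt)/(2√(Dt)) = (180 − 174.64)/4.486 = 1.195; ½·erfc(1.195) = 0.04552.
C = 146 × 0.04552 = 6.65 mg/L.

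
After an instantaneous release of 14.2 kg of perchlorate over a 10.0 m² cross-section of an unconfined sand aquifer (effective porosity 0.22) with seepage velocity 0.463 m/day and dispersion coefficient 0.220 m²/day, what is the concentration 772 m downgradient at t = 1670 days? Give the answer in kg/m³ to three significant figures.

For an instantaneous plane source, C(x,t) = M/(n_e·A·√(4πDt)) · exp(−(x−vt)²/(4Dt)), with n_e·A the pore (flow) area.
Plume center vt = 0.463 × 1670 = 773.21 m, so the well at 772 m is 1.21 m upgradient of the peak.
√(4πDt) = 67.95 m, giving peak height M/(n_e·A·√(4πDt)) = 14.2/(0.22 × 10.0 × 67.95) = 0.09499 kg/m³.
(x−vt)²/(4Dt) = (-1.21)²/(4 × 0.220 × 1670) = 0.0009963; exp(−0.0009963) = 0.9990.
C = 0.09499 × 0.9990 = 0.0949 kg/m³.

0.0949 kg/m³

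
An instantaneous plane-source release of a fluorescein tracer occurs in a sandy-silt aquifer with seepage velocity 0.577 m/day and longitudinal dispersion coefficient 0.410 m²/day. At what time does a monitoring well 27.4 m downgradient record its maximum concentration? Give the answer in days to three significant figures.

For the 1D instantaneous-source solution, setting ∂C/∂t = 0 at fixed x gives v²t² + 2Dt − x² = 0, so t = (√(D² + v²x²) − D)/v².
√(D² + v²x²) = √(0.410² + 0.577² × 27.4²) = 15.82; v² = 0.332929.
t = (15.82 − 0.410)/0.332929 = 46.3 days (vs. the pure-advection estimate x/v = 47.5 d).

46.3 days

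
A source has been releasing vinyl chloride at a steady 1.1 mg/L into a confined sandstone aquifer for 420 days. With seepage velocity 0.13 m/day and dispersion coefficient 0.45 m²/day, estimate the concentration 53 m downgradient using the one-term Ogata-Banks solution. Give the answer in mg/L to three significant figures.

For a continuous step input, C/C₀ ≈ ½·erfc((x−vt)/(2√(Dt))).
vt = 0.13 × 420 = 54.6 m and 2√(Dt) = 2√(0.45 × 420) = 27.50 m.
Argument (x−vt)/(2√(Dt)) = (53 − 54.6)/27.50 = -0.05818; ½·erfc(-0.05818) = 0.5328.
C = 1.1 × 0.5328 = 0.586 mg/L.

0.586 mg/L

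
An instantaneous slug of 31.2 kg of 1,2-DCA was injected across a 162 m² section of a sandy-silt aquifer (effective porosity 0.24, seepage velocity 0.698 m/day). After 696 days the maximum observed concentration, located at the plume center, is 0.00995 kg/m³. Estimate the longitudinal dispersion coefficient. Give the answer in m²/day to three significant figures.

0.744 m²/day

At the plume center C_max = M/(n_e·A·√(4πDt)), so D = M²/(4πt·(n_e·A·C_max)²).
n_e·A·C_max = 0.24 × 162 × 0.00995 = 0.3869 kg/m.
D = 31.2²/(4π × 696 × 0.3869²) = 0.744 m²/day.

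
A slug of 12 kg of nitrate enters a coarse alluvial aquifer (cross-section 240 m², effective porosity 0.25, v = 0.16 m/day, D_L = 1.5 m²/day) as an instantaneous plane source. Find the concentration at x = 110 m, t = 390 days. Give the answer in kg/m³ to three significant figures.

For an instantaneous plane source, C(x,t) = M/(n_e·A·√(4πDt)) · exp(−(x−vt)²/(4Dt)), with n_e·A the pore (flow) area.
Plume center vt = 0.16 × 390 = 62.4 m, so the well at 110 m is 47.6 m downgradient of the peak.
√(4πDt) = 85.74 m, giving peak height M/(n_e·A·√(4πDt)) = 12/(0.25 × 240 × 85.74) = 0.002333 kg/m³.
(x−vt)²/(4Dt) = (47.6)²/(4 × 1.5 × 390) = 0.9683; exp(−0.9683) = 0.3797.
C = 0.002333 × 0.3797 = 0.000886 kg/m³.

0.000886 kg/m³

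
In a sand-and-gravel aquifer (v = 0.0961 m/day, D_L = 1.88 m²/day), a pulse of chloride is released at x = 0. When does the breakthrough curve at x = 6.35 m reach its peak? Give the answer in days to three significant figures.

For the 1D instantaneous-source solution, setting ∂C/∂t = 0 at fixed x gives v²t² + 2Dt − x² = 0, so t = (√(D² + v²x²) − D)/v².
√(D² + v²x²) = √(1.88² + 0.0961² × 6.35²) = 1.977; v² = 0.00923521.
t = (1.977 − 1.88)/0.00923521 = 10.5 days (vs. the pure-advection estimate x/v = 66.1 d).

10.5 days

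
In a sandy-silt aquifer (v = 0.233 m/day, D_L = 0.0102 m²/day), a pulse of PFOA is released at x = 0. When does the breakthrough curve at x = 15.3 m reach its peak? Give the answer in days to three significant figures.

65.5 days

For the 1D instantaneous-source solution, setting ∂C/∂t = 0 at fixed x gives v²t² + 2Dt − x² = 0, so t = (√(D² + v²x²) − D)/v².
√(D² + v²x²) = √(0.0102² + 0.233² × 15.3²) = 3.565; v² = 0.054289.
t = (3.565 − 0.0102)/0.054289 = 65.5 days (vs. the pure-advection estimate x/v = 65.7 d).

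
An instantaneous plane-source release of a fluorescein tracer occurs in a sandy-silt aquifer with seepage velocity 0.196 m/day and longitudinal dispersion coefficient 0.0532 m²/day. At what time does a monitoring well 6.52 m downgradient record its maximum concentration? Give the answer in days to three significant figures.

31.9 days

For the 1D instantaneous-source solution, setting ∂C/∂t = 0 at fixed x gives v²t² + 2Dt − x² = 0, so t = (√(D² + v²x²) − D)/v².
√(D² + v²x²) = √(0.0532² + 0.196² × 6.52²) = 1.279; v² = 0.038416.
t = (1.279 − 0.0532)/0.038416 = 31.9 days (vs. the pure-advection estimate x/v = 33.3 d).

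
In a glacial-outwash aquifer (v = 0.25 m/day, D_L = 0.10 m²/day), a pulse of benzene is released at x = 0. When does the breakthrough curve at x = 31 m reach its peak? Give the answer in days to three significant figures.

122 days

For the 1D instantaneous-source solution, setting ∂C/∂t = 0 at fixed x gives v²t² + 2Dt − x² = 0, so t = (√(D² + v²x²) − D)/v².
√(D² + v²x²) = √(0.10² + 0.25² × 31²) = 7.751; v² = 0.0625.
t = (7.751 − 0.10)/0.0625 = 122 days (vs. the pure-advection estimate x/v = 124 d).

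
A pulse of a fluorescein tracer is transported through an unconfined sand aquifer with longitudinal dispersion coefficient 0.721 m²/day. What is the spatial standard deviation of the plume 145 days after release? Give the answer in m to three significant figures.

Dispersive spreading gives a Gaussian with σ² = 2Dt; advection only shifts the center.
σ = √(2 × 0.721 × 145) = 14.5 m.

14.5 m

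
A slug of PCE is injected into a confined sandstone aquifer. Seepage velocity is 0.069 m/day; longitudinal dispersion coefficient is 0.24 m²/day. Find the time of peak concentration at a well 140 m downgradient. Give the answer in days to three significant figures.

1980 days

For the 1D instantaneous-source solution, setting ∂C/∂t = 0 at fixed x gives v²t² + 2Dt − x² = 0, so t = (√(D² + v²x²) − D)/v².
√(D² + v²x²) = √(0.24² + 0.069² × 140²) = 9.663; v² = 0.004761.
t = (9.663 − 0.24)/0.004761 = 1980 days (vs. the pure-advection estimate x/v = 2030 d).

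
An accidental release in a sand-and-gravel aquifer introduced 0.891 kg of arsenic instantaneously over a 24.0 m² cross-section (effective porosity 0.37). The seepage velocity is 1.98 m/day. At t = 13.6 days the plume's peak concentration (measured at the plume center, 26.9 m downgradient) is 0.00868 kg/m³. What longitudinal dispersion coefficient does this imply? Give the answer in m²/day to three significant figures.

At the plume center C_max = M/(n_e·A·√(4πDt)), so D = M²/(4πt·(n_e·A·C_max)²).
n_e·A·C_max = 0.37 × 24.0 × 0.00868 = 0.07708 kg/m.
D = 0.891²/(4π × 13.6 × 0.07708²) = 0.782 m²/day.

0.782 m²/day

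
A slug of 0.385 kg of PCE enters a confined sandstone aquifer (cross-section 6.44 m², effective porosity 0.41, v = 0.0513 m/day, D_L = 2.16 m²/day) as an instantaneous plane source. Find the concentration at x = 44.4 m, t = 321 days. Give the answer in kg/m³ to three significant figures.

For an instantaneous plane source, C(x,t) = M/(n_e·A·√(4πDt)) · exp(−(x−vt)²/(4Dt)), with n_e·A the pore (flow) area.
Plume center vt = 0.0513 × 321 = 16.4673 m, so the well at 44.4 m is 27.9327 m downgradient of the peak.
√(4πDt) = 93.34 m, giving peak height M/(n_e·A·√(4πDt)) = 0.385/(0.41 × 6.44 × 93.34) = 0.001562 kg/m³.
(x−vt)²/(4Dt) = (27.9327)²/(4 × 2.16 × 321) = 0.2813; exp(−0.2813) = 0.7548.
C = 0.001562 × 0.7548 = 0.00118 kg/m³.

0.00118 kg/m³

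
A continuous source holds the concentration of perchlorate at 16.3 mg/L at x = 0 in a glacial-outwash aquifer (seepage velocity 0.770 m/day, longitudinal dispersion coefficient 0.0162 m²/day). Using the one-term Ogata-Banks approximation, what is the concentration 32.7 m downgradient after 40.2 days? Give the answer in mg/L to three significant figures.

1.03 mg/L

For a continuous step input, C/C₀ ≈ ½·erfc((x−vt)/(2√(Dt))).
vt = 0.770 × 40.2 = 30.954 m and 2√(Dt) = 2√(0.0162 × 40.2) = 1.614 m.
Argument (x−vt)/(2√(Dt)) = (32.7 − 30.954)/1.614 = 1.082; ½·erfc(1.082) = 0.06299.
C = 16.3 × 0.06299 = 1.03 mg/L.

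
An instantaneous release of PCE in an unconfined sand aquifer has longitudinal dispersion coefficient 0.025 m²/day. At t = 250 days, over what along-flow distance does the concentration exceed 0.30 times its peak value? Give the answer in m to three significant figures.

The plume is Gaussian with σ = √(2Dt) = √(2 × 0.025 × 250) = 3.536 m.
C/C_peak = exp(−Δx²/(2σ²)) = 0.30 ⇒ Δx = σ·√(−2 ln 0.30) = 3.536 × 1.552 = 5.488 m.
Width = 2Δx = 11.0 m.

11.0 m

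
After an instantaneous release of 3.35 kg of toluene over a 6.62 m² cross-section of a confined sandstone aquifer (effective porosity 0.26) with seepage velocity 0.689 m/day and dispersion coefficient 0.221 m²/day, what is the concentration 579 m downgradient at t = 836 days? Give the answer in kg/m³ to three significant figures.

0.0399 kg/m³

For an instantaneous plane source, C(x,t) = M/(n_e·A·√(4πDt)) · exp(−(x−vt)²/(4Dt)), with n_e·A the pore (flow) area.
Plume center vt = 0.689 × 836 = 576.004 m, so the well at 579 m is 2.996 m downgradient of the peak.
√(4πDt) = 48.18 m, giving peak height M/(n_e·A·√(4πDt)) = 3.35/(0.26 × 6.62 × 48.18) = 0.04040 kg/m³.
(x−vt)²/(4Dt) = (2.996)²/(4 × 0.221 × 836) = 0.01215; exp(−0.01215) = 0.9879.
C = 0.04040 × 0.9879 = 0.0399 kg/m³.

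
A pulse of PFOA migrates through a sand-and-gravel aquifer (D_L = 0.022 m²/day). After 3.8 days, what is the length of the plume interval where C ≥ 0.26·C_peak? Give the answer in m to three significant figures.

The plume is Gaussian with σ = √(2Dt) = √(2 × 0.022 × 3.8) = 0.4089 m.
C/C_peak = exp(−Δx²/(2σ²)) = 0.26 ⇒ Δx = σ·√(−2 ln 0.26) = 0.4089 × 1.641 = 0.6710 m.
Width = 2Δx = 1.34 m.

1.34 m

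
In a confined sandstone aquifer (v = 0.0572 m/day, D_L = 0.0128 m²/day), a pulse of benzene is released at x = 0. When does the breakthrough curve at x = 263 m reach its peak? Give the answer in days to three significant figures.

For the 1D instantaneous-source solution, setting ∂C/∂t = 0 at fixed x gives v²t² + 2Dt − x² = 0, so t = (√(D² + v²x²) − D)/v².
√(D² + v²x²) = √(0.0128² + 0.0572² × 263²) = 15.04; v² = 0.00327184.
t = (15.04 − 0.0128)/0.00327184 = 4590 days (vs. the pure-advection estimate x/v = 4600 d).

4590 days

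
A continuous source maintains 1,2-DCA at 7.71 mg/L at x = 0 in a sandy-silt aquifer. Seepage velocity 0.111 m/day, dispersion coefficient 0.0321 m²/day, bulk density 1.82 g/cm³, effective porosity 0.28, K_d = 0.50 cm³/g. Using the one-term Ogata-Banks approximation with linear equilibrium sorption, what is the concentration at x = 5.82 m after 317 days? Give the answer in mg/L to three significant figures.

6.70 mg/L

Retardation factor R = 1 + ρ_b·K_d/n = 1 + 1.82 × 0.50/0.28 = 4.250.
Sorption retards both mechanisms: v_R = v/R = 0.02612 m/day, D_R = D/R = 0.007553 m²/day.
v_R·t = 0.02612 × 317 = 8.28004 m; 2√(D_R t) = 3.095 m; argument = (5.82 − 8.28004)/3.095 = -0.7948.
C = C₀ × ½·erfc(-0.7948) = 7.71 × 0.8695 = 6.70 mg/L.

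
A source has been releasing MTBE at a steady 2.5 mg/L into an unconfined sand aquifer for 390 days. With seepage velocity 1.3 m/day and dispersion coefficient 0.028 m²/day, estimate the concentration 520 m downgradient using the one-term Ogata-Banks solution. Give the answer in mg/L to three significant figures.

For a continuous step input, C/C₀ ≈ ½·erfc((x−vt)/(2√(Dt))).
vt = 1.3 × 390 = 507 m and 2√(Dt) = 2√(0.028 × 390) = 6.609 m.
Argument (x−vt)/(2√(Dt)) = (520 − 507)/6.609 = 1.967; ½·erfc(1.967) = 0.002703.
C = 2.5 × 0.002703 = 0.00676 mg/L.

0.00676 mg/L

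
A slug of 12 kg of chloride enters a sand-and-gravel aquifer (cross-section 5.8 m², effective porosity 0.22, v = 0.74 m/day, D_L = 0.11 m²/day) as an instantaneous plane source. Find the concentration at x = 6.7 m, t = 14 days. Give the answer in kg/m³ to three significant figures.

0.243 kg/m³

For an instantaneous plane source, C(x,t) = M/(n_e·A·√(4πDt)) · exp(−(x−vt)²/(4Dt)), with n_e·A the pore (flow) area.
Plume center vt = 0.74 × 14 = 10.36 m, so the well at 6.7 m is 3.66 m upgradient of the peak.
√(4πDt) = 4.399 m, giving peak height M/(n_e·A·√(4πDt)) = 12/(0.22 × 5.8 × 4.399) = 2.138 kg/m³.
(x−vt)²/(4Dt) = (-3.66)²/(4 × 0.11 × 14) = 2.175; exp(−2.175) = 0.1136.
C = 2.138 × 0.1136 = 0.243 kg/m³.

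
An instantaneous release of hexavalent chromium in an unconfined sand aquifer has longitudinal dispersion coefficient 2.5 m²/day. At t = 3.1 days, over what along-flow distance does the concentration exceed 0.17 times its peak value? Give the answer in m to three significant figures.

14.8 m

The plume is Gaussian with σ = √(2Dt) = √(2 × 2.5 × 3.1) = 3.937 m.
C/C_peak = exp(−Δx²/(2σ²)) = 0.17 ⇒ Δx = σ·√(−2 ln 0.17) = 3.937 × 1.883 = 7.413 m.
Width = 2Δx = 14.8 m.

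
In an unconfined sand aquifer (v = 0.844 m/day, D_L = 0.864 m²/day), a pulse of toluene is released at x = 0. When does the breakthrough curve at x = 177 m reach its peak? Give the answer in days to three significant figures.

For the 1D instantaneous-source solution, setting ∂C/∂t = 0 at fixed x gives v²t² + 2Dt − x² = 0, so t = (√(D² + v²x²) − D)/v².
√(D² + v²x²) = √(0.864² + 0.844² × 177²) = 149.4; v² = 0.712336.
t = (149.4 − 0.864)/0.712336 = 209 days (vs. the pure-advection estimate x/v = 210 d).

209 days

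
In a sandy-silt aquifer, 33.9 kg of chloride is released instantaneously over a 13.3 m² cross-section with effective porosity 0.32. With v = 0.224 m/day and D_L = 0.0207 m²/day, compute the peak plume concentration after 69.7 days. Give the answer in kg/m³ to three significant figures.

The peak of an instantaneous 1D plume sits at x = vt; there the Gaussian factor is 1 and C_max = M/(n_e·A·√(4πDt)), where n_e·A is the pore area the mass is dissolved in.
√(4πDt) = √(4π × 0.0207 × 69.7) = 4.258 m, so C_max = 33.9/(0.32 × 13.3 × 4.258) = 1.87 kg/m³.

1.87 kg/m³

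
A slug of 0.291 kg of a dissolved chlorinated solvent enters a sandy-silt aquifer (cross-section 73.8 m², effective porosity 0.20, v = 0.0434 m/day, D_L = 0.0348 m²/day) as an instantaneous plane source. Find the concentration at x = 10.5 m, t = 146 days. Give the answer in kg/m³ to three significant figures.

0.00105 kg/m³

For an instantaneous plane source, C(x,t) = M/(n_e·A·√(4πDt)) · exp(−(x−vt)²/(4Dt)), with n_e·A the pore (flow) area.
Plume center vt = 0.0434 × 146 = 6.3364 m, so the well at 10.5 m is 4.1636 m downgradient of the peak.
√(4πDt) = 7.990 m, giving peak height M/(n_e·A·√(4πDt)) = 0.291/(0.20 × 73.8 × 7.990) = 0.002468 kg/m³.
(x−vt)²/(4Dt) = (4.1636)²/(4 × 0.0348 × 146) = 0.8530; exp(−0.8530) = 0.4261.
C = 0.002468 × 0.4261 = 0.00105 kg/m³.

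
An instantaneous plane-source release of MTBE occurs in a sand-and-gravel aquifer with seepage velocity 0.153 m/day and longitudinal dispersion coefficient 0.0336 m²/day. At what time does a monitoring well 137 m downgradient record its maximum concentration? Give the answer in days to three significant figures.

For the 1D instantaneous-source solution, setting ∂C/∂t = 0 at fixed x gives v²t² + 2Dt − x² = 0, so t = (√(D² + v²x²) − D)/v².
√(D² + v²x²) = √(0.0336² + 0.153² × 137²) = 20.96; v² = 0.023409.
t = (20.96 − 0.0336)/0.023409 = 894 days (vs. the pure-advection estimate x/v = 895 d).

894 days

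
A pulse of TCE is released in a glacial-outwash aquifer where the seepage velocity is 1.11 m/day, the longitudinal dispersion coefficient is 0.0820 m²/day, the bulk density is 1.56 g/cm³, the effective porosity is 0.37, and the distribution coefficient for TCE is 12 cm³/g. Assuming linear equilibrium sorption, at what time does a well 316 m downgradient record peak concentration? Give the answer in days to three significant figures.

14700 days

Retardation factor R = 1 + ρ_b·K_d/n = 1 + 1.56 × 12/0.37 = 51.59.
Sorption retards both mechanisms: v_R = v/R = 0.02152 m/day, D_R = D/R = 0.001589 m²/day.
Peak time from v_R²t² + 2D_R t − x² = 0: t = (√(D_R² + v_R²x²) − D_R)/v_R².
√(D_R² + v_R²x²) = √(0.001589² + 0.02152² × 316²) = 6.800; v_R² = 0.0004631.
t = (6.800 − 0.001589)/0.0004631 = 14700 days.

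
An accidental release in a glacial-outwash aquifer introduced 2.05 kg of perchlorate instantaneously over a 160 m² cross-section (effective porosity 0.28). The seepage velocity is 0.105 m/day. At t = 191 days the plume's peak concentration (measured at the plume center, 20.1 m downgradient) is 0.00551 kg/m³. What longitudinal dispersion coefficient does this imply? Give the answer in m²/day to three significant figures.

At the plume center C_max = M/(n_e·A·√(4πDt)), so D = M²/(4πt·(n_e·A·C_max)²).
n_e·A·C_max = 0.28 × 160 × 0.00551 = 0.2468 kg/m.
D = 2.05²/(4π × 191 × 0.2468²) = 0.0287 m²/day.

0.0287 m²/day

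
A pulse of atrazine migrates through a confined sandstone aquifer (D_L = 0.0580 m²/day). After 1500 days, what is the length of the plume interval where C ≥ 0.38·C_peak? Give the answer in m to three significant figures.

36.7 m

The plume is Gaussian with σ = √(2Dt) = √(2 × 0.0580 × 1500) = 13.19 m.
C/C_peak = exp(−Δx²/(2σ²)) = 0.38 ⇒ Δx = σ·√(−2 ln 0.38) = 13.19 × 1.391 = 18.35 m.
Width = 2Δx = 36.7 m.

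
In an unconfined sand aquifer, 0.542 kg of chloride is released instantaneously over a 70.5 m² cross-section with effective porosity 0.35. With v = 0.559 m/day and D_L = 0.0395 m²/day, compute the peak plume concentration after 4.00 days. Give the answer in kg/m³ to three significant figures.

0.0156 kg/m³

The peak of an instantaneous 1D plume sits at x = vt; there the Gaussian factor is 1 and C_max = M/(n_e·A·√(4πDt)), where n_e·A is the pore area the mass is dissolved in.
√(4πDt) = √(4π × 0.0395 × 4.00) = 1.409 m, so C_max = 0.542/(0.35 × 70.5 × 1.409) = 0.0156 kg/m³.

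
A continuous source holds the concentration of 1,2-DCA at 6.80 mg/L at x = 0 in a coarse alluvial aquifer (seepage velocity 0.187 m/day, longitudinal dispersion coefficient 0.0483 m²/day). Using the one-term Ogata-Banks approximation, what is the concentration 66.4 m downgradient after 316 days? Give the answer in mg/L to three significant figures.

0.632 mg/L

For a continuous step input, C/C₀ ≈ ½·erfc((x−vt)/(2√(Dt))).
vt = 0.187 × 316 = 59.092 m and 2√(Dt) = 2√(0.0483 × 316) = 7.814 m.
Argument (x−vt)/(2√(Dt)) = (66.4 − 59.092)/7.814 = 0.9352; ½·erfc(0.9352) = 0.09299.
C = 6.80 × 0.09299 = 0.632 mg/L.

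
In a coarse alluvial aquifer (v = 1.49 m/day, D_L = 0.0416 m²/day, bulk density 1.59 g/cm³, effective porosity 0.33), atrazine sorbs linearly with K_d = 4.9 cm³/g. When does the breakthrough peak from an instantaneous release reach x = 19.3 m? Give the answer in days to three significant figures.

318 days

Retardation factor R = 1 + ρ_b·K_d/n = 1 + 1.59 × 4.9/0.33 = 24.61.
Sorption retards both mechanisms: v_R = v/R = 0.06054 m/day, D_R = D/R = 0.001690 m²/day.
Peak time from v_R²t² + 2D_R t − x² = 0: t = (√(D_R² + v_R²x²) − D_R)/v_R².
√(D_R² + v_R²x²) = √(0.001690² + 0.06054² × 19.3²) = 1.168; v_R² = 0.003665.
t = (1.168 − 0.001690)/0.003665 = 318 days.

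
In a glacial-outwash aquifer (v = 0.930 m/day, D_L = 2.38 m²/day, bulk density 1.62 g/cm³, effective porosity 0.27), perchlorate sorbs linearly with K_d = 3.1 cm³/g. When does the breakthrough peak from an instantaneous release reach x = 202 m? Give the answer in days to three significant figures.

4200 days

Retardation factor R = 1 + ρ_b·K_d/n = 1 + 1.62 × 3.1/0.27 = 19.60.
Sorption retards both mechanisms: v_R = v/R = 0.04745 m/day, D_R = D/R = 0.1214 m²/day.
Peak time from v_R²t² + 2D_R t − x² = 0: t = (√(D_R² + v_R²x²) − D_R)/v_R².
√(D_R² + v_R²x²) = √(0.1214² + 0.04745² × 202²) = 9.586; v_R² = 0.002252.
t = (9.586 − 0.1214)/0.002252 = 4200 days.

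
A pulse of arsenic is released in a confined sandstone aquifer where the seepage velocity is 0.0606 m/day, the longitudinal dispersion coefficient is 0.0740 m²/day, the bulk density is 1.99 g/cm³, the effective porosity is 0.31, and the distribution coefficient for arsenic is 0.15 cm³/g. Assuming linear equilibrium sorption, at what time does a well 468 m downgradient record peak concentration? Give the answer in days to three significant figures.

15100 days

Retardation factor R = 1 + ρ_b·K_d/n = 1 + 1.99 × 0.15/0.31 = 1.963.
Sorption retards both mechanisms: v_R = v/R = 0.03087 m/day, D_R = D/R = 0.03770 m²/day.
Peak time from v_R²t² + 2D_R t − x² = 0: t = (√(D_R² + v_R²x²) − D_R)/v_R².
√(D_R² + v_R²x²) = √(0.03770² + 0.03087² × 468²) = 14.45; v_R² = 0.0009530.
t = (14.45 − 0.03770)/0.0009530 = 15100 days.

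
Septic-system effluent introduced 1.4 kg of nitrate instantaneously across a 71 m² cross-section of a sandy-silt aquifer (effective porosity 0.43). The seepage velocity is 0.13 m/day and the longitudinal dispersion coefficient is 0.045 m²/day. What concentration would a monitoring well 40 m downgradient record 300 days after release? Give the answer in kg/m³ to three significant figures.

0.00346 kg/m³

For an instantaneous plane source, C(x,t) = M/(n_e·A·√(4πDt)) · exp(−(x−vt)²/(4Dt)), with n_e·A the pore (flow) area.
Plume center vt = 0.13 × 300 = 39 m, so the well at 40 m is 1 m downgradient of the peak.
√(4πDt) = 13.02 m, giving peak height M/(n_e·A·√(4πDt)) = 1.4/(0.43 × 71 × 13.02) = 0.003522 kg/m³.
(x−vt)²/(4Dt) = (1)²/(4 × 0.045 × 300) = 0.01852; exp(−0.01852) = 0.9817.
C = 0.003522 × 0.9817 = 0.00346 kg/m³.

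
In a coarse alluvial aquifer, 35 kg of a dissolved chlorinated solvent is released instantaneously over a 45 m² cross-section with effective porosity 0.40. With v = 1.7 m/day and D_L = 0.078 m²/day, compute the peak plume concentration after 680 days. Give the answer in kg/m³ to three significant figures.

0.0753 kg/m³

The peak of an instantaneous 1D plume sits at x = vt; there the Gaussian factor is 1 and C_max = M/(n_e·A·√(4πDt)), where n_e·A is the pore area the mass is dissolved in.
√(4πDt) = √(4π × 0.078 × 680) = 25.82 m, so C_max = 35/(0.40 × 45 × 25.82) = 0.0753 kg/m³.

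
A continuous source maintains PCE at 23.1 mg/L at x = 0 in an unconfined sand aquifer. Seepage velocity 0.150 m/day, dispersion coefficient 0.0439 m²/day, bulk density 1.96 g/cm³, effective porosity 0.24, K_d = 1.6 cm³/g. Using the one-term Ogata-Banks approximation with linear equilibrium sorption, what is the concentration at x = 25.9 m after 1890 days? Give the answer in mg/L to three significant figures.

1.09 mg/L

Retardation factor R = 1 + ρ_b·K_d/n = 1 + 1.96 × 1.6/0.24 = 14.07.
Sorption retards both mechanisms: v_R = v/R = 0.01066 m/day, D_R = D/R = 0.003120 m²/day.
v_R·t = 0.01066 × 1890 = 20.1474 m; 2√(D_R t) = 4.857 m; argument = (25.9 − 20.1474)/4.857 = 1.184.
C = C₀ × ½·erfc(1.184) = 23.1 × 0.04702 = 1.09 mg/L.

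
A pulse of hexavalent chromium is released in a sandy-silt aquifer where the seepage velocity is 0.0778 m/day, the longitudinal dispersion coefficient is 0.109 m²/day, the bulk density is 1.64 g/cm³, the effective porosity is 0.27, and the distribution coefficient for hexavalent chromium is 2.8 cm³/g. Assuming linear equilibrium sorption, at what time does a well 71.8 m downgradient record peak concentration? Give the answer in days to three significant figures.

16300 days

Retardation factor R = 1 + ρ_b·K_d/n = 1 + 1.64 × 2.8/0.27 = 18.01.
Sorption retards both mechanisms: v_R = v/R = 0.004320 m/day, D_R = D/R = 0.006052 m²/day.
Peak time from v_R²t² + 2D_R t − x² = 0: t = (√(D_R² + v_R²x²) − D_R)/v_R².
√(D_R² + v_R²x²) = √(0.006052² + 0.004320² × 71.8²) = 0.3102; v_R² = 1.866e-05.
t = (0.3102 − 0.006052)/1.866e-05 = 16300 days.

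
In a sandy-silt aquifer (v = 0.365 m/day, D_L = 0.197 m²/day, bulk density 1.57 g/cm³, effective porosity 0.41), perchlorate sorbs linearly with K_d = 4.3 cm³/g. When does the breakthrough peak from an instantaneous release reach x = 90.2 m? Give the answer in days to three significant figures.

Retardation factor R = 1 + ρ_b·K_d/n = 1 + 1.57 × 4.3/0.41 = 17.47.
Sorption retards both mechanisms: v_R = v/R = 0.02089 m/day, D_R = D/R = 0.01128 m²/day.
Peak time from v_R²t² + 2D_R t − x² = 0: t = (√(D_R² + v_R²x²) − D_R)/v_R².
√(D_R² + v_R²x²) = √(0.01128² + 0.02089² × 90.2²) = 1.884; v_R² = 0.0004364.
t = (1.884 − 0.01128)/0.0004364 = 4290 days.

4290 days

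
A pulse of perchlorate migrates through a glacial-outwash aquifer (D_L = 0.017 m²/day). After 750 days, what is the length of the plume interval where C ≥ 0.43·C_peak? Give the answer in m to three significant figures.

13.1 m

The plume is Gaussian with σ = √(2Dt) = √(2 × 0.017 × 750) = 5.050 m.
C/C_peak = exp(−Δx²/(2σ²)) = 0.43 ⇒ Δx = σ·√(−2 ln 0.43) = 5.050 × 1.299 = 6.560 m.
Width = 2Δx = 13.1 m.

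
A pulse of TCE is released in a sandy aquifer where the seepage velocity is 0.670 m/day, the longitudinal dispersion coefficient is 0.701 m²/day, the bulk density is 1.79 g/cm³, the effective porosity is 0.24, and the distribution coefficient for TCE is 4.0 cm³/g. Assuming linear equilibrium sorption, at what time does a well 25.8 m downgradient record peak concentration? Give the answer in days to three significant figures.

Retardation factor R = 1 + ρ_b·K_d/n = 1 + 1.79 × 4.0/0.24 = 30.83.
Sorption retards both mechanisms: v_R = v/R = 0.02173 m/day, D_R = D/R = 0.02274 m²/day.
Peak time from v_R²t² + 2D_R t − x² = 0: t = (√(D_R² + v_R²x²) − D_R)/v_R².
√(D_R² + v_R²x²) = √(0.02274² + 0.02173² × 25.8²) = 0.5611; v_R² = 0.0004722.
t = (0.5611 − 0.02274)/0.0004722 = 1140 days.

1140 days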